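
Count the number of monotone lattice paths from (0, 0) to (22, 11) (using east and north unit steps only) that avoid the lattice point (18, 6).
Number of paths = 176577624

Total paths from (0, 0) to (22, 11): C(33, 22) = 193536720. Paths through (18, 6): (paths (0, 0) → (18, 6)) × (paths (18, 6) → (22, 11)) = C(24, 18) · C(9, 4) = 134596 · 126 = 16959096. Avoidance count = 193536720 − 16959096 = 176577624.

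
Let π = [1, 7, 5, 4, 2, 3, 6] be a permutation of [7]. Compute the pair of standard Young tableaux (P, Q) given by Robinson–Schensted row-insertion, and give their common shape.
P = [1, 2, 3, 6] / [4] / [5] / [7];  Q = [1, 2, 6, 7] / [3] / [4] / [5];  common shape = (4, 1, 1, 1)

Row-insert the values π_1, π_2, … into P one at a time, bumping the leftmost entry strictly greater than the inserted value down to the next row. The recording tableau Q records, in position (i, j), the step at which that cell was added to P.
  Insert 1 (step 1): P = [1];  Q = [1]
  Insert 7 (step 2): P = [1, 7];  Q = [1, 2]
  Insert 5 (step 3): P = [1, 5] / [7];  Q = [1, 2] / [3]
  Insert 4 (step 4): P = [1, 4] / [5] / [7];  Q = [1, 2] / [3] / [4]
  Insert 2 (step 5): P = [1, 2] / [4] / [5] / [7];  Q = [1, 2] / [3] / [4] / [5]
  Insert 3 (step 6): P = [1, 2, 3] / [4] / [5] / [7];  Q = [1, 2, 6] / [3] / [4] / [5]
  Insert 6 (step 7): P = [1, 2, 3, 6] / [4] / [5] / [7];  Q = [1, 2, 6, 7] / [3] / [4] / [5]
Final shape: (4, 1, 1, 1).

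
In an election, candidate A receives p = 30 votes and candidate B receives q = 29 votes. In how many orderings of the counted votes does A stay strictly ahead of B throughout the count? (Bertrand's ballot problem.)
Strict-lead orderings = 1002242216651368

Total orderings of the 59 votes with 30 for A: C(59, 30) = 59132290782430712. By the Bertrand ballot formula (Cycle Lemma / reflection principle), the number of orderings in which A is strictly ahead of B throughout is (p − q)/(p + q) · C(p + q, p) = (30 − 29)/(30 + 29) · 59132290782430712 = 1002242216651368.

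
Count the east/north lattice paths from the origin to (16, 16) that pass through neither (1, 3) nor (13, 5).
Number of paths = 448325494

Inclusion–exclusion. Total paths: C(32, 16) = 601080390. Through P₁: C(4, 1)·C(28, 15) = 149768640. Through P₂: C(18, 13)·C(14, 3) = 3118752. Since P₁ is strictly southwest of P₂, a monotone path through both must visit P₁ then P₂; paths through both = C(4, 1)·C(14, 12)·C(14, 3) = 132496. Avoid both = 601080390 − 149768640 − 3118752 + 132496 = 448325494.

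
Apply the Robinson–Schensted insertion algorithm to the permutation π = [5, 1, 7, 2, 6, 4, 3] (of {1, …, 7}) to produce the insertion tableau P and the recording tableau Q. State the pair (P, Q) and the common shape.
P = [1, 2, 3] / [4, 6] / [5] / [7];  Q = [1, 3, 5] / [2, 4] / [6] / [7];  common shape = (3, 2, 1, 1)

Row-insert the values π_1, π_2, … into P one at a time, bumping the leftmost entry strictly greater than the inserted value down to the next row. The recording tableau Q records, in position (i, j), the step at which that cell was added to P.
  Insert 5 (step 1): P = [5];  Q = [1]
  Insert 1 (step 2): P = [1] / [5];  Q = [1] / [2]
  Insert 7 (step 3): P = [1, 7] / [5];  Q = [1, 3] / [2]
  Insert 2 (step 4): P = [1, 2] / [5, 7];  Q = [1, 3] / [2, 4]
  Insert 6 (step 5): P = [1, 2, 6] / [5, 7];  Q = [1, 3, 5] / [2, 4]
  Insert 4 (step 6): P = [1, 2, 4] / [5, 6] / [7];  Q = [1, 3, 5] / [2, 4] / [6]
  Insert 3 (step 7): P = [1, 2, 3] / [4, 6] / [5] / [7];  Q = [1, 3, 5] / [2, 4] / [6] / [7]
Final shape: (3, 2, 1, 1).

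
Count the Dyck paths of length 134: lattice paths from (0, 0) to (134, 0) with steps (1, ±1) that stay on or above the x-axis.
C_67 = 22033725021956517463358552614056949950

These Dyck paths are counted by the Catalan number C_n = (1/(n + 1)) · C(2n, n). For n = 67: C_67 = (1/68) · C(134, 67) = 1498293301493043187508381577755872596600/68 = 22033725021956517463358552614056949950.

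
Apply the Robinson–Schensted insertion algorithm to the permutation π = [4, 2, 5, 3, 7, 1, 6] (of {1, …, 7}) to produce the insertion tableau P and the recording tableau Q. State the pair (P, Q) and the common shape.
P = [1, 3, 6] / [2, 5, 7] / [4];  Q = [1, 3, 5] / [2, 4, 7] / [6];  common shape = (3, 3, 1)

Row-insert the values π_1, π_2, … into P one at a time, bumping the leftmost entry strictly greater than the inserted value down to the next row. The recording tableau Q records, in position (i, j), the step at which that cell was added to P.
  Insert 4 (step 1): P = [4];  Q = [1]
  Insert 2 (step 2): P = [2] / [4];  Q = [1] / [2]
  Insert 5 (step 3): P = [2, 5] / [4];  Q = [1, 3] / [2]
  Insert 3 (step 4): P = [2, 3] / [4, 5];  Q = [1, 3] / [2, 4]
  Insert 7 (step 5): P = [2, 3, 7] / [4, 5];  Q = [1, 3, 5] / [2, 4]
  Insert 1 (step 6): P = [1, 3, 7] / [2, 5] / [4];  Q = [1, 3, 5] / [2, 4] / [6]
  Insert 6 (step 7): P = [1, 3, 6] / [2, 5, 7] / [4];  Q = [1, 3, 5] / [2, 4, 7] / [6]
Final shape: (3, 3, 1).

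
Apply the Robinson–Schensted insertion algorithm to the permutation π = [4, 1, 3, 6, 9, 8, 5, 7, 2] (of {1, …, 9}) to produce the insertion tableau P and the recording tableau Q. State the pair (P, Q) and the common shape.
P = [1, 2, 5, 7] / [3, 6, 8] / [4] / [9];  Q = [1, 3, 4, 5] / [2, 6, 8] / [7] / [9];  common shape = (4, 3, 1, 1)

Row-insert the values π_1, π_2, … into P one at a time, bumping the leftmost entry strictly greater than the inserted value down to the next row. The recording tableau Q records, in position (i, j), the step at which that cell was added to P.
  Insert 4 (step 1): P = [4];  Q = [1]
  Insert 1 (step 2): P = [1] / [4];  Q = [1] / [2]
  Insert 3 (step 3): P = [1, 3] / [4];  Q = [1, 3] / [2]
  Insert 6 (step 4): P = [1, 3, 6] / [4];  Q = [1, 3, 4] / [2]
  Insert 9 (step 5): P = [1, 3, 6, 9] / [4];  Q = [1, 3, 4, 5] / [2]
  Insert 8 (step 6): P = [1, 3, 6, 8] / [4, 9];  Q = [1, 3, 4, 5] / [2, 6]
  Insert 5 (step 7): P = [1, 3, 5, 8] / [4, 6] / [9];  Q = [1, 3, 4, 5] / [2, 6] / [7]
  Insert 7 (step 8): P = [1, 3, 5, 7] / [4, 6, 8] / [9];  Q = [1, 3, 4, 5] / [2, 6, 8] / [7]
  Insert 2 (step 9): P = [1, 2, 5, 7] / [3, 6, 8] / [4] / [9];  Q = [1, 3, 4, 5] / [2, 6, 8] / [7] / [9]
Final shape: (4, 3, 1, 1).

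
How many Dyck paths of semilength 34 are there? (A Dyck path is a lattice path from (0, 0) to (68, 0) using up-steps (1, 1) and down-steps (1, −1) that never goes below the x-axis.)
C_34 = 812944042149730764

These Dyck paths are counted by the Catalan number C_n = (1/(n + 1)) · C(2n, n). For n = 34: C_34 = (1/35) · C(68, 34) = 28453041475240576740/35 = 812944042149730764.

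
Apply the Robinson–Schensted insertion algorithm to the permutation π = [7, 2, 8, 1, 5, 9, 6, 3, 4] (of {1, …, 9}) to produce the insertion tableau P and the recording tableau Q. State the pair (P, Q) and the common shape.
P = [1, 3, 4] / [2, 5, 6] / [7, 8, 9];  Q = [1, 3, 6] / [2, 5, 7] / [4, 8, 9];  common shape = (3, 3, 3)

Row-insert the values π_1, π_2, … into P one at a time, bumping the leftmost entry strictly greater than the inserted value down to the next row. The recording tableau Q records, in position (i, j), the step at which that cell was added to P.
  Insert 7 (step 1): P = [7];  Q = [1]
  Insert 2 (step 2): P = [2] / [7];  Q = [1] / [2]
  Insert 8 (step 3): P = [2, 8] / [7];  Q = [1, 3] / [2]
  Insert 1 (step 4): P = [1, 8] / [2] / [7];  Q = [1, 3] / [2] / [4]
  Insert 5 (step 5): P = [1, 5] / [2, 8] / [7];  Q = [1, 3] / [2, 5] / [4]
  Insert 9 (step 6): P = [1, 5, 9] / [2, 8] / [7];  Q = [1, 3, 6] / [2, 5] / [4]
  Insert 6 (step 7): P = [1, 5, 6] / [2, 8, 9] / [7];  Q = [1, 3, 6] / [2, 5, 7] / [4]
  Insert 3 (step 8): P = [1, 3, 6] / [2, 5, 9] / [7, 8];  Q = [1, 3, 6] / [2, 5, 7] / [4, 8]
  Insert 4 (step 9): P = [1, 3, 4] / [2, 5, 6] / [7, 8, 9];  Q = [1, 3, 6] / [2, 5, 7] / [4, 8, 9]
Final shape: (3, 3, 3).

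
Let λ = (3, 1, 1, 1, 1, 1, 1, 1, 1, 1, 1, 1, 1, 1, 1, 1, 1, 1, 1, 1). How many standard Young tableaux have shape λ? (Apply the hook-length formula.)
# SYT of shape (3, 1, 1, 1, 1, 1, 1, 1, 1, 1, 1, 1, 1, 1, 1, 1, 1, 1, 1, 1) = 210

Hook-length formula: f^λ = n! / Π hook(c), product over all cells c of the Young diagram. For λ = (3, 1, 1, 1, 1, 1, 1, 1, 1, 1, 1, 1, 1, 1, 1, 1, 1, 1, 1, 1), n = 22 boxes. Hook lengths by row (left-to-right, top-to-bottom): [22, 2, 1]; [19]; [18]; [17]; [16]; [15]; [14]; [13]; [12]; [11]; [10]; [9]; [8]; [7]; [6]; [5]; [4]; [3]; [2]; [1]. Product of hooks = 5352384417988608000. So f^λ = 22! / 5352384417988608000 = 1124000727777607680000 / 5352384417988608000 = 210.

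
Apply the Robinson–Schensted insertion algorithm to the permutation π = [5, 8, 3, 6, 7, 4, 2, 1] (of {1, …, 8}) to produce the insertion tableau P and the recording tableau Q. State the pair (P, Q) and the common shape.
P = [1, 4, 7] / [2, 6] / [3] / [5] / [8];  Q = [1, 2, 5] / [3, 4] / [6] / [7] / [8];  common shape = (3, 2, 1, 1, 1)

Row-insert the values π_1, π_2, … into P one at a time, bumping the leftmost entry strictly greater than the inserted value down to the next row. The recording tableau Q records, in position (i, j), the step at which that cell was added to P.
  Insert 5 (step 1): P = [5];  Q = [1]
  Insert 8 (step 2): P = [5, 8];  Q = [1, 2]
  Insert 3 (step 3): P = [3, 8] / [5];  Q = [1, 2] / [3]
  Insert 6 (step 4): P = [3, 6] / [5, 8];  Q = [1, 2] / [3, 4]
  Insert 7 (step 5): P = [3, 6, 7] / [5, 8];  Q = [1, 2, 5] / [3, 4]
  Insert 4 (step 6): P = [3, 4, 7] / [5, 6] / [8];  Q = [1, 2, 5] / [3, 4] / [6]
  Insert 2 (step 7): P = [2, 4, 7] / [3, 6] / [5] / [8];  Q = [1, 2, 5] / [3, 4] / [6] / [7]
  Insert 1 (step 8): P = [1, 4, 7] / [2, 6] / [3] / [5] / [8];  Q = [1, 2, 5] / [3, 4] / [6] / [7] / [8]
Final shape: (3, 2, 1, 1, 1).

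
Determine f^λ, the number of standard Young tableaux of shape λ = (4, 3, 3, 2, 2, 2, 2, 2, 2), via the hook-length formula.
# SYT of shape (4, 3, 3, 2, 2, 2, 2, 2, 2) = 45265220

Hook-length formula: f^λ = n! / Π hook(c), product over all cells c of the Young diagram. For λ = (4, 3, 3, 2, 2, 2, 2, 2, 2), n = 22 boxes. Hook lengths by row (left-to-right, top-to-bottom): [12, 11, 4, 1]; [10, 9, 2]; [9, 8, 1]; [7, 6]; [6, 5]; [5, 4]; [4, 3]; [3, 2]; [2, 1]. Product of hooks = 24831442944000. So f^λ = 22! / 24831442944000 = 1124000727777607680000 / 24831442944000 = 45265220.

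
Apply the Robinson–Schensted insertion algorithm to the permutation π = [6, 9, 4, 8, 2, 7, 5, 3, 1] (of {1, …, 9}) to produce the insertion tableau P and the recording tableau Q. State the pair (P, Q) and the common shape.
P = [1, 3] / [2, 5] / [4, 7] / [6] / [8] / [9];  Q = [1, 2] / [3, 4] / [5, 6] / [7] / [8] / [9];  common shape = (2, 2, 2, 1, 1, 1)

Row-insert the values π_1, π_2, … into P one at a time, bumping the leftmost entry strictly greater than the inserted value down to the next row. The recording tableau Q records, in position (i, j), the step at which that cell was added to P.
  Insert 6 (step 1): P = [6];  Q = [1]
  Insert 9 (step 2): P = [6, 9];  Q = [1, 2]
  Insert 4 (step 3): P = [4, 9] / [6];  Q = [1, 2] / [3]
  Insert 8 (step 4): P = [4, 8] / [6, 9];  Q = [1, 2] / [3, 4]
  Insert 2 (step 5): P = [2, 8] / [4, 9] / [6];  Q = [1, 2] / [3, 4] / [5]
  Insert 7 (step 6): P = [2, 7] / [4, 8] / [6, 9];  Q = [1, 2] / [3, 4] / [5, 6]
  Insert 5 (step 7): P = [2, 5] / [4, 7] / [6, 8] / [9];  Q = [1, 2] / [3, 4] / [5, 6] / [7]
  Insert 3 (step 8): P = [2, 3] / [4, 5] / [6, 7] / [8] / [9];  Q = [1, 2] / [3, 4] / [5, 6] / [7] / [8]
  Insert 1 (step 9): P = [1, 3] / [2, 5] / [4, 7] / [6] / [8] / [9];  Q = [1, 2] / [3, 4] / [5, 6] / [7] / [8] / [9]
Final shape: (2, 2, 2, 1, 1, 1).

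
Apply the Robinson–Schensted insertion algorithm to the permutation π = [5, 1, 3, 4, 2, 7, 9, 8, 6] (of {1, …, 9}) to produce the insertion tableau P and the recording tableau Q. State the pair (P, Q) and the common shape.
P = [1, 2, 4, 6, 8] / [3, 7] / [5, 9];  Q = [1, 3, 4, 6, 7] / [2, 8] / [5, 9];  common shape = (5, 2, 2)

Row-insert the values π_1, π_2, … into P one at a time, bumping the leftmost entry strictly greater than the inserted value down to the next row. The recording tableau Q records, in position (i, j), the step at which that cell was added to P.
  Insert 5 (step 1): P = [5];  Q = [1]
  Insert 1 (step 2): P = [1] / [5];  Q = [1] / [2]
  Insert 3 (step 3): P = [1, 3] / [5];  Q = [1, 3] / [2]
  Insert 4 (step 4): P = [1, 3, 4] / [5];  Q = [1, 3, 4] / [2]
  Insert 2 (step 5): P = [1, 2, 4] / [3] / [5];  Q = [1, 3, 4] / [2] / [5]
  Insert 7 (step 6): P = [1, 2, 4, 7] / [3] / [5];  Q = [1, 3, 4, 6] / [2] / [5]
  Insert 9 (step 7): P = [1, 2, 4, 7, 9] / [3] / [5];  Q = [1, 3, 4, 6, 7] / [2] / [5]
  Insert 8 (step 8): P = [1, 2, 4, 7, 8] / [3, 9] / [5];  Q = [1, 3, 4, 6, 7] / [2, 8] / [5]
  Insert 6 (step 9): P = [1, 2, 4, 6, 8] / [3, 7] / [5, 9];  Q = [1, 3, 4, 6, 7] / [2, 8] / [5, 9]
Final shape: (5, 2, 2).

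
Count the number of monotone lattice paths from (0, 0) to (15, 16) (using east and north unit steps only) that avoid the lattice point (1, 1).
Number of paths = 145422675

Total paths from (0, 0) to (15, 16): C(31, 15) = 300540195. Paths through (1, 1): (paths (0, 0) → (1, 1)) × (paths (1, 1) → (15, 16)) = C(2, 1) · C(29, 14) = 2 · 77558760 = 155117520. Avoidance count = 300540195 − 155117520 = 145422675.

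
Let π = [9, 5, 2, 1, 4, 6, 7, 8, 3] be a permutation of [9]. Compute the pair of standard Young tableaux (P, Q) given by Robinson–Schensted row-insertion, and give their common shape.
P = [1, 3, 6, 7, 8] / [2, 4] / [5] / [9];  Q = [1, 5, 6, 7, 8] / [2, 9] / [3] / [4];  common shape = (5, 2, 1, 1)

Row-insert the values π_1, π_2, … into P one at a time, bumping the leftmost entry strictly greater than the inserted value down to the next row. The recording tableau Q records, in position (i, j), the step at which that cell was added to P.
  Insert 9 (step 1): P = [9];  Q = [1]
  Insert 5 (step 2): P = [5] / [9];  Q = [1] / [2]
  Insert 2 (step 3): P = [2] / [5] / [9];  Q = [1] / [2] / [3]
  Insert 1 (step 4): P = [1] / [2] / [5] / [9];  Q = [1] / [2] / [3] / [4]
  Insert 4 (step 5): P = [1, 4] / [2] / [5] / [9];  Q = [1, 5] / [2] / [3] / [4]
  Insert 6 (step 6): P = [1, 4, 6] / [2] / [5] / [9];  Q = [1, 5, 6] / [2] / [3] / [4]
  Insert 7 (step 7): P = [1, 4, 6, 7] / [2] / [5] / [9];  Q = [1, 5, 6, 7] / [2] / [3] / [4]
  Insert 8 (step 8): P = [1, 4, 6, 7, 8] / [2] / [5] / [9];  Q = [1, 5, 6, 7, 8] / [2] / [3] / [4]
  Insert 3 (step 9): P = [1, 3, 6, 7, 8] / [2, 4] / [5] / [9];  Q = [1, 5, 6, 7, 8] / [2, 9] / [3] / [4]
Final shape: (5, 2, 1, 1).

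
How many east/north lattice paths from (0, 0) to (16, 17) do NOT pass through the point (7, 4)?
Number of paths = 1002654510

Total paths from (0, 0) to (16, 17): C(33, 16) = 1166803110. Paths through (7, 4): (paths (0, 0) → (7, 4)) × (paths (7, 4) → (16, 17)) = C(11, 7) · C(22, 9) = 330 · 497420 = 164148600. Avoidance count = 1166803110 − 164148600 = 1002654510.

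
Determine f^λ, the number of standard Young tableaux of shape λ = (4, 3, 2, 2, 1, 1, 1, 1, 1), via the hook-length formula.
# SYT of shape (4, 3, 2, 2, 1, 1, 1, 1, 1) = 180180

Hook-length formula: f^λ = n! / Π hook(c), product over all cells c of the Young diagram. For λ = (4, 3, 2, 2, 1, 1, 1, 1, 1), n = 16 boxes. Hook lengths by row (left-to-right, top-to-bottom): [12, 6, 3, 1]; [10, 4, 1]; [8, 2]; [7, 1]; [5]; [4]; [3]; [2]; [1]. Product of hooks = 116121600. So f^λ = 16! / 116121600 = 20922789888000 / 116121600 = 180180.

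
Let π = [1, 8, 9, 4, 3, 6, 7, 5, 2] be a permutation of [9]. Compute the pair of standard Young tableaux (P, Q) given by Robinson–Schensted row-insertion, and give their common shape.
P = [1, 2, 5, 7] / [3, 6] / [4, 9] / [8];  Q = [1, 2, 3, 7] / [4, 6] / [5, 8] / [9];  common shape = (4, 2, 2, 1)

Row-insert the values π_1, π_2, … into P one at a time, bumping the leftmost entry strictly greater than the inserted value down to the next row. The recording tableau Q records, in position (i, j), the step at which that cell was added to P.
  Insert 1 (step 1): P = [1];  Q = [1]
  Insert 8 (step 2): P = [1, 8];  Q = [1, 2]
  Insert 9 (step 3): P = [1, 8, 9];  Q = [1, 2, 3]
  Insert 4 (step 4): P = [1, 4, 9] / [8];  Q = [1, 2, 3] / [4]
  Insert 3 (step 5): P = [1, 3, 9] / [4] / [8];  Q = [1, 2, 3] / [4] / [5]
  Insert 6 (step 6): P = [1, 3, 6] / [4, 9] / [8];  Q = [1, 2, 3] / [4, 6] / [5]
  Insert 7 (step 7): P = [1, 3, 6, 7] / [4, 9] / [8];  Q = [1, 2, 3, 7] / [4, 6] / [5]
  Insert 5 (step 8): P = [1, 3, 5, 7] / [4, 6] / [8, 9];  Q = [1, 2, 3, 7] / [4, 6] / [5, 8]
  Insert 2 (step 9): P = [1, 2, 5, 7] / [3, 6] / [4, 9] / [8];  Q = [1, 2, 3, 7] / [4, 6] / [5, 8] / [9]
Final shape: (4, 2, 2, 1).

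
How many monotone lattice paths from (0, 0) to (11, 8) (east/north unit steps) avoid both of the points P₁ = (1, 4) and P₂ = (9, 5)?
Number of paths = 51007

Inclusion–exclusion. Total paths: C(19, 11) = 75582. Through P₁: C(5, 1)·C(14, 10) = 5005. Through P₂: C(14, 9)·C(5, 2) = 20020. Since P₁ is strictly southwest of P₂, a monotone path through both must visit P₁ then P₂; paths through both = C(5, 1)·C(9, 8)·C(5, 2) = 450. Avoid both = 75582 − 5005 − 20020 + 450 = 51007.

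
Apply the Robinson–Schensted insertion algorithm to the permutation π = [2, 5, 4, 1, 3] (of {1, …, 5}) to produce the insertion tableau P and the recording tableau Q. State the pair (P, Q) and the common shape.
P = [1, 3] / [2, 4] / [5];  Q = [1, 2] / [3, 5] / [4];  common shape = (2, 2, 1)

Row-insert the values π_1, π_2, … into P one at a time, bumping the leftmost entry strictly greater than the inserted value down to the next row. The recording tableau Q records, in position (i, j), the step at which that cell was added to P.
  Insert 2 (step 1): P = [2];  Q = [1]
  Insert 5 (step 2): P = [2, 5];  Q = [1, 2]
  Insert 4 (step 3): P = [2, 4] / [5];  Q = [1, 2] / [3]
  Insert 1 (step 4): P = [1, 4] / [2] / [5];  Q = [1, 2] / [3] / [4]
  Insert 3 (step 5): P = [1, 3] / [2, 4] / [5];  Q = [1, 2] / [3, 5] / [4]
Final shape: (2, 2, 1).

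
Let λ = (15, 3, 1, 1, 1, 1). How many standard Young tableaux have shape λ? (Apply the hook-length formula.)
# SYT of shape (15, 3, 1, 1, 1, 1) = 1662804

Hook-length formula: f^λ = n! / Π hook(c), product over all cells c of the Young diagram. For λ = (15, 3, 1, 1, 1, 1), n = 22 boxes. Hook lengths by row (left-to-right, top-to-bottom): [20, 15, 14, 12, 11, 10, 9, 8, 7, 6, 5, 4, 3, 2, 1]; [7, 2, 1]; [4]; [3]; [2]; [1]. Product of hooks = 675967057920000. So f^λ = 22! / 675967057920000 = 1124000727777607680000 / 675967057920000 = 1662804.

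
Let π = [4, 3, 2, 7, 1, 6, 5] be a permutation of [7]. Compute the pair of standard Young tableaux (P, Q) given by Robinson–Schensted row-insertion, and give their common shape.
P = [1, 5] / [2, 6] / [3, 7] / [4];  Q = [1, 4] / [2, 6] / [3, 7] / [5];  common shape = (2, 2, 2, 1)

Row-insert the values π_1, π_2, … into P one at a time, bumping the leftmost entry strictly greater than the inserted value down to the next row. The recording tableau Q records, in position (i, j), the step at which that cell was added to P.
  Insert 4 (step 1): P = [4];  Q = [1]
  Insert 3 (step 2): P = [3] / [4];  Q = [1] / [2]
  Insert 2 (step 3): P = [2] / [3] / [4];  Q = [1] / [2] / [3]
  Insert 7 (step 4): P = [2, 7] / [3] / [4];  Q = [1, 4] / [2] / [3]
  Insert 1 (step 5): P = [1, 7] / [2] / [3] / [4];  Q = [1, 4] / [2] / [3] / [5]
  Insert 6 (step 6): P = [1, 6] / [2, 7] / [3] / [4];  Q = [1, 4] / [2, 6] / [3] / [5]
  Insert 5 (step 7): P = [1, 5] / [2, 6] / [3, 7] / [4];  Q = [1, 4] / [2, 6] / [3, 7] / [5]
Final shape: (2, 2, 2, 1).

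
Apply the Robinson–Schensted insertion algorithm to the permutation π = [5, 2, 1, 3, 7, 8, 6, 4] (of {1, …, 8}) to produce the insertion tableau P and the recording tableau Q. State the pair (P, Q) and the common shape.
P = [1, 3, 4, 8] / [2, 6] / [5, 7];  Q = [1, 4, 5, 6] / [2, 7] / [3, 8];  common shape = (4, 2, 2)

Row-insert the values π_1, π_2, … into P one at a time, bumping the leftmost entry strictly greater than the inserted value down to the next row. The recording tableau Q records, in position (i, j), the step at which that cell was added to P.
  Insert 5 (step 1): P = [5];  Q = [1]
  Insert 2 (step 2): P = [2] / [5];  Q = [1] / [2]
  Insert 1 (step 3): P = [1] / [2] / [5];  Q = [1] / [2] / [3]
  Insert 3 (step 4): P = [1, 3] / [2] / [5];  Q = [1, 4] / [2] / [3]
  Insert 7 (step 5): P = [1, 3, 7] / [2] / [5];  Q = [1, 4, 5] / [2] / [3]
  Insert 8 (step 6): P = [1, 3, 7, 8] / [2] / [5];  Q = [1, 4, 5, 6] / [2] / [3]
  Insert 6 (step 7): P = [1, 3, 6, 8] / [2, 7] / [5];  Q = [1, 4, 5, 6] / [2, 7] / [3]
  Insert 4 (step 8): P = [1, 3, 4, 8] / [2, 6] / [5, 7];  Q = [1, 4, 5, 6] / [2, 7] / [3, 8]
Final shape: (4, 2, 2).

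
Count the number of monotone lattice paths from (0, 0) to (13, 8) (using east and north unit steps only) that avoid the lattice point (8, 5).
Number of paths = 131418

Total paths from (0, 0) to (13, 8): C(21, 13) = 203490. Paths through (8, 5): (paths (0, 0) → (8, 5)) × (paths (8, 5) → (13, 8)) = C(13, 8) · C(8, 5) = 1287 · 56 = 72072. Avoidance count = 203490 − 72072 = 131418.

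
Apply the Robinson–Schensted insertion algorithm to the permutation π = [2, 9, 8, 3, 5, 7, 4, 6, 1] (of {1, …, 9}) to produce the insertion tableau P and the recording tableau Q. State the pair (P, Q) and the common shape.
P = [1, 3, 4, 6] / [2, 7] / [5] / [8] / [9];  Q = [1, 2, 5, 6] / [3, 8] / [4] / [7] / [9];  common shape = (4, 2, 1, 1, 1)

Row-insert the values π_1, π_2, … into P one at a time, bumping the leftmost entry strictly greater than the inserted value down to the next row. The recording tableau Q records, in position (i, j), the step at which that cell was added to P.
  Insert 2 (step 1): P = [2];  Q = [1]
  Insert 9 (step 2): P = [2, 9];  Q = [1, 2]
  Insert 8 (step 3): P = [2, 8] / [9];  Q = [1, 2] / [3]
  Insert 3 (step 4): P = [2, 3] / [8] / [9];  Q = [1, 2] / [3] / [4]
  Insert 5 (step 5): P = [2, 3, 5] / [8] / [9];  Q = [1, 2, 5] / [3] / [4]
  Insert 7 (step 6): P = [2, 3, 5, 7] / [8] / [9];  Q = [1, 2, 5, 6] / [3] / [4]
  Insert 4 (step 7): P = [2, 3, 4, 7] / [5] / [8] / [9];  Q = [1, 2, 5, 6] / [3] / [4] / [7]
  Insert 6 (step 8): P = [2, 3, 4, 6] / [5, 7] / [8] / [9];  Q = [1, 2, 5, 6] / [3, 8] / [4] / [7]
  Insert 1 (step 9): P = [1, 3, 4, 6] / [2, 7] / [5] / [8] / [9];  Q = [1, 2, 5, 6] / [3, 8] / [4] / [7] / [9]
Final shape: (4, 2, 1, 1, 1).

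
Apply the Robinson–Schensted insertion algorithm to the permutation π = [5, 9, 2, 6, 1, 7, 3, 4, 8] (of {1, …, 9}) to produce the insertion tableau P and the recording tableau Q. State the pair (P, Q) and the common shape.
P = [1, 3, 4, 8] / [2, 6, 7] / [5, 9];  Q = [1, 2, 6, 9] / [3, 4, 8] / [5, 7];  common shape = (4, 3, 2)

Row-insert the values π_1, π_2, … into P one at a time, bumping the leftmost entry strictly greater than the inserted value down to the next row. The recording tableau Q records, in position (i, j), the step at which that cell was added to P.
  Insert 5 (step 1): P = [5];  Q = [1]
  Insert 9 (step 2): P = [5, 9];  Q = [1, 2]
  Insert 2 (step 3): P = [2, 9] / [5];  Q = [1, 2] / [3]
  Insert 6 (step 4): P = [2, 6] / [5, 9];  Q = [1, 2] / [3, 4]
  Insert 1 (step 5): P = [1, 6] / [2, 9] / [5];  Q = [1, 2] / [3, 4] / [5]
  Insert 7 (step 6): P = [1, 6, 7] / [2, 9] / [5];  Q = [1, 2, 6] / [3, 4] / [5]
  Insert 3 (step 7): P = [1, 3, 7] / [2, 6] / [5, 9];  Q = [1, 2, 6] / [3, 4] / [5, 7]
  Insert 4 (step 8): P = [1, 3, 4] / [2, 6, 7] / [5, 9];  Q = [1, 2, 6] / [3, 4, 8] / [5, 7]
  Insert 8 (step 9): P = [1, 3, 4, 8] / [2, 6, 7] / [5, 9];  Q = [1, 2, 6, 9] / [3, 4, 8] / [5, 7]
Final shape: (4, 3, 2).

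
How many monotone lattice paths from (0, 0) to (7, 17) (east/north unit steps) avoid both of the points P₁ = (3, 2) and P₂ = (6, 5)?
Number of paths = 303938

Inclusion–exclusion. Total paths: C(24, 7) = 346104. Through P₁: C(5, 3)·C(19, 4) = 38760. Through P₂: C(11, 6)·C(13, 1) = 6006. Since P₁ is strictly southwest of P₂, a monotone path through both must visit P₁ then P₂; paths through both = C(5, 3)·C(6, 3)·C(13, 1) = 2600. Avoid both = 346104 − 38760 − 6006 + 2600 = 303938.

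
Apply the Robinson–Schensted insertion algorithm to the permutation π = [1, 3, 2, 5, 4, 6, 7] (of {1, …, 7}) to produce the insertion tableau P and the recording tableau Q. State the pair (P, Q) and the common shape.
P = [1, 2, 4, 6, 7] / [3, 5];  Q = [1, 2, 4, 6, 7] / [3, 5];  common shape = (5, 2)

Row-insert the values π_1, π_2, … into P one at a time, bumping the leftmost entry strictly greater than the inserted value down to the next row. The recording tableau Q records, in position (i, j), the step at which that cell was added to P.
  Insert 1 (step 1): P = [1];  Q = [1]
  Insert 3 (step 2): P = [1, 3];  Q = [1, 2]
  Insert 2 (step 3): P = [1, 2] / [3];  Q = [1, 2] / [3]
  Insert 5 (step 4): P = [1, 2, 5] / [3];  Q = [1, 2, 4] / [3]
  Insert 4 (step 5): P = [1, 2, 4] / [3, 5];  Q = [1, 2, 4] / [3, 5]
  Insert 6 (step 6): P = [1, 2, 4, 6] / [3, 5];  Q = [1, 2, 4, 6] / [3, 5]
  Insert 7 (step 7): P = [1, 2, 4, 6, 7] / [3, 5];  Q = [1, 2, 4, 6, 7] / [3, 5]
Final shape: (5, 2).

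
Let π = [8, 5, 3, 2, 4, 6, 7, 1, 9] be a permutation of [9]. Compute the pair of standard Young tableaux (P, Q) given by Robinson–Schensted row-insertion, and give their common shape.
P = [1, 4, 6, 7, 9] / [2] / [3] / [5] / [8];  Q = [1, 5, 6, 7, 9] / [2] / [3] / [4] / [8];  common shape = (5, 1, 1, 1, 1)

Row-insert the values π_1, π_2, … into P one at a time, bumping the leftmost entry strictly greater than the inserted value down to the next row. The recording tableau Q records, in position (i, j), the step at which that cell was added to P.
  Insert 8 (step 1): P = [8];  Q = [1]
  Insert 5 (step 2): P = [5] / [8];  Q = [1] / [2]
  Insert 3 (step 3): P = [3] / [5] / [8];  Q = [1] / [2] / [3]
  Insert 2 (step 4): P = [2] / [3] / [5] / [8];  Q = [1] / [2] / [3] / [4]
  Insert 4 (step 5): P = [2, 4] / [3] / [5] / [8];  Q = [1, 5] / [2] / [3] / [4]
  Insert 6 (step 6): P = [2, 4, 6] / [3] / [5] / [8];  Q = [1, 5, 6] / [2] / [3] / [4]
  Insert 7 (step 7): P = [2, 4, 6, 7] / [3] / [5] / [8];  Q = [1, 5, 6, 7] / [2] / [3] / [4]
  Insert 1 (step 8): P = [1, 4, 6, 7] / [2] / [3] / [5] / [8];  Q = [1, 5, 6, 7] / [2] / [3] / [4] / [8]
  Insert 9 (step 9): P = [1, 4, 6, 7, 9] / [2] / [3] / [5] / [8];  Q = [1, 5, 6, 7, 9] / [2] / [3] / [4] / [8]
Final shape: (5, 1, 1, 1, 1).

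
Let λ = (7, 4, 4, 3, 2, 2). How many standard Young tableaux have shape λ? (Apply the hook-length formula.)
# SYT of shape (7, 4, 4, 3, 2, 2) = 2182430250

Hook-length formula: f^λ = n! / Π hook(c), product over all cells c of the Young diagram. For λ = (7, 4, 4, 3, 2, 2), n = 22 boxes. Hook lengths by row (left-to-right, top-to-bottom): [12, 11, 8, 6, 3, 2, 1]; [8, 7, 4, 2]; [7, 6, 3, 1]; [5, 4, 1]; [3, 2]; [2, 1]. Product of hooks = 515022520320. So f^λ = 22! / 515022520320 = 1124000727777607680000 / 515022520320 = 2182430250.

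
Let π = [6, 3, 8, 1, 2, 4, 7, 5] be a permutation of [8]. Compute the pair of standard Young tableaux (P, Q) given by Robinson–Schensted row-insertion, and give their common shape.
P = [1, 2, 4, 5] / [3, 7] / [6, 8];  Q = [1, 3, 6, 7] / [2, 5] / [4, 8];  common shape = (4, 2, 2)

Row-insert the values π_1, π_2, … into P one at a time, bumping the leftmost entry strictly greater than the inserted value down to the next row. The recording tableau Q records, in position (i, j), the step at which that cell was added to P.
  Insert 6 (step 1): P = [6];  Q = [1]
  Insert 3 (step 2): P = [3] / [6];  Q = [1] / [2]
  Insert 8 (step 3): P = [3, 8] / [6];  Q = [1, 3] / [2]
  Insert 1 (step 4): P = [1, 8] / [3] / [6];  Q = [1, 3] / [2] / [4]
  Insert 2 (step 5): P = [1, 2] / [3, 8] / [6];  Q = [1, 3] / [2, 5] / [4]
  Insert 4 (step 6): P = [1, 2, 4] / [3, 8] / [6];  Q = [1, 3, 6] / [2, 5] / [4]
  Insert 7 (step 7): P = [1, 2, 4, 7] / [3, 8] / [6];  Q = [1, 3, 6, 7] / [2, 5] / [4]
  Insert 5 (step 8): P = [1, 2, 4, 5] / [3, 7] / [6, 8];  Q = [1, 3, 6, 7] / [2, 5] / [4, 8]
Final shape: (4, 2, 2).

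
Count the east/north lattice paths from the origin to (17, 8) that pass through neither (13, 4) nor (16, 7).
Number of paths = 519861

Inclusion–exclusion. Total paths: C(25, 17) = 1081575. Through P₁: C(17, 13)·C(8, 4) = 166600. Through P₂: C(23, 16)·C(2, 1) = 490314. Since P₁ is strictly southwest of P₂, a monotone path through both must visit P₁ then P₂; paths through both = C(17, 13)·C(6, 3)·C(2, 1) = 95200. Avoid both = 1081575 − 166600 − 490314 + 95200 = 519861.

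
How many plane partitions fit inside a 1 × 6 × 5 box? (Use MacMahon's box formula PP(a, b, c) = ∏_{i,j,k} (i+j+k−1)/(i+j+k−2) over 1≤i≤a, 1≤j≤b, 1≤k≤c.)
PP(1, 6, 5) = 462

Evaluate the triple product over i = 1..1, j = 1..6, k = 1..5. The factors are (2/1) · (3/2) · (4/3) · (5/4) · (6/5) · (3/2) · (4/3) · (5/4) · … (30 factors total). The numerators and denominators telescope so the product is an integer; carrying out the multiplication exactly gives PP(1, 6, 5) = 462.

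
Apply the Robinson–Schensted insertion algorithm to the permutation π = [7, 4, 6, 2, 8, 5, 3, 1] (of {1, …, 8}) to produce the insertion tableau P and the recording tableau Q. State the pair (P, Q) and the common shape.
P = [1, 3, 8] / [2, 5] / [4] / [6] / [7];  Q = [1, 3, 5] / [2, 6] / [4] / [7] / [8];  common shape = (3, 2, 1, 1, 1)

Row-insert the values π_1, π_2, … into P one at a time, bumping the leftmost entry strictly greater than the inserted value down to the next row. The recording tableau Q records, in position (i, j), the step at which that cell was added to P.
  Insert 7 (step 1): P = [7];  Q = [1]
  Insert 4 (step 2): P = [4] / [7];  Q = [1] / [2]
  Insert 6 (step 3): P = [4, 6] / [7];  Q = [1, 3] / [2]
  Insert 2 (step 4): P = [2, 6] / [4] / [7];  Q = [1, 3] / [2] / [4]
  Insert 8 (step 5): P = [2, 6, 8] / [4] / [7];  Q = [1, 3, 5] / [2] / [4]
  Insert 5 (step 6): P = [2, 5, 8] / [4, 6] / [7];  Q = [1, 3, 5] / [2, 6] / [4]
  Insert 3 (step 7): P = [2, 3, 8] / [4, 5] / [6] / [7];  Q = [1, 3, 5] / [2, 6] / [4] / [7]
  Insert 1 (step 8): P = [1, 3, 8] / [2, 5] / [4] / [6] / [7];  Q = [1, 3, 5] / [2, 6] / [4] / [7] / [8]
Final shape: (3, 2, 1, 1, 1).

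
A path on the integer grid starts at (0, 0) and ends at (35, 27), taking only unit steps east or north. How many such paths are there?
Number of paths = 279692573246309972

A monotone lattice path from (0, 0) to (35, 27) consists of 35 east steps and 27 north steps in some order, so it is determined by which 35 of the 62 steps are east. The count is C(62, 35) = 279692573246309972.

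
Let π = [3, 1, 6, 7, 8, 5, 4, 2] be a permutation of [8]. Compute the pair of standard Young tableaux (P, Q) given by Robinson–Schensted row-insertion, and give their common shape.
P = [1, 2, 7, 8] / [3, 4] / [5] / [6];  Q = [1, 3, 4, 5] / [2, 6] / [7] / [8];  common shape = (4, 2, 1, 1)

Row-insert the values π_1, π_2, … into P one at a time, bumping the leftmost entry strictly greater than the inserted value down to the next row. The recording tableau Q records, in position (i, j), the step at which that cell was added to P.
  Insert 3 (step 1): P = [3];  Q = [1]
  Insert 1 (step 2): P = [1] / [3];  Q = [1] / [2]
  Insert 6 (step 3): P = [1, 6] / [3];  Q = [1, 3] / [2]
  Insert 7 (step 4): P = [1, 6, 7] / [3];  Q = [1, 3, 4] / [2]
  Insert 8 (step 5): P = [1, 6, 7, 8] / [3];  Q = [1, 3, 4, 5] / [2]
  Insert 5 (step 6): P = [1, 5, 7, 8] / [3, 6];  Q = [1, 3, 4, 5] / [2, 6]
  Insert 4 (step 7): P = [1, 4, 7, 8] / [3, 5] / [6];  Q = [1, 3, 4, 5] / [2, 6] / [7]
  Insert 2 (step 8): P = [1, 2, 7, 8] / [3, 4] / [5] / [6];  Q = [1, 3, 4, 5] / [2, 6] / [7] / [8]
Final shape: (4, 2, 1, 1).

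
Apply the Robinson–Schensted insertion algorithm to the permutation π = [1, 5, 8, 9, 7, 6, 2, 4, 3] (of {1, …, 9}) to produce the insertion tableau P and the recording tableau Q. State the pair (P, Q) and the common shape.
P = [1, 2, 3, 9] / [4, 6] / [5] / [7] / [8];  Q = [1, 2, 3, 4] / [5, 8] / [6] / [7] / [9];  common shape = (4, 2, 1, 1, 1)

Row-insert the values π_1, π_2, … into P one at a time, bumping the leftmost entry strictly greater than the inserted value down to the next row. The recording tableau Q records, in position (i, j), the step at which that cell was added to P.
  Insert 1 (step 1): P = [1];  Q = [1]
  Insert 5 (step 2): P = [1, 5];  Q = [1, 2]
  Insert 8 (step 3): P = [1, 5, 8];  Q = [1, 2, 3]
  Insert 9 (step 4): P = [1, 5, 8, 9];  Q = [1, 2, 3, 4]
  Insert 7 (step 5): P = [1, 5, 7, 9] / [8];  Q = [1, 2, 3, 4] / [5]
  Insert 6 (step 6): P = [1, 5, 6, 9] / [7] / [8];  Q = [1, 2, 3, 4] / [5] / [6]
  Insert 2 (step 7): P = [1, 2, 6, 9] / [5] / [7] / [8];  Q = [1, 2, 3, 4] / [5] / [6] / [7]
  Insert 4 (step 8): P = [1, 2, 4, 9] / [5, 6] / [7] / [8];  Q = [1, 2, 3, 4] / [5, 8] / [6] / [7]
  Insert 3 (step 9): P = [1, 2, 3, 9] / [4, 6] / [5] / [7] / [8];  Q = [1, 2, 3, 4] / [5, 8] / [6] / [7] / [9]
Final shape: (4, 2, 1, 1, 1).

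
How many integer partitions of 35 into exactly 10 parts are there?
p(35, 10 parts) = 1455

Partitions of n into exactly k parts are in bijection with partitions of n − k into at most k parts (subtract 1 from each part). So p(35, exactly 10) = p(25, parts ≤ 10). Computing via the recurrence p(m, j) = p(m, j−1) + p(m−j, j) gives 1455.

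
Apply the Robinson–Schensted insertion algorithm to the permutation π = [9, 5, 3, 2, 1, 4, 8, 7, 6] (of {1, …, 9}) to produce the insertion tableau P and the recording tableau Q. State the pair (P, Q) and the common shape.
P = [1, 4, 6] / [2, 7] / [3, 8] / [5] / [9];  Q = [1, 6, 7] / [2, 8] / [3, 9] / [4] / [5];  common shape = (3, 2, 2, 1, 1)

Row-insert the values π_1, π_2, … into P one at a time, bumping the leftmost entry strictly greater than the inserted value down to the next row. The recording tableau Q records, in position (i, j), the step at which that cell was added to P.
  Insert 9 (step 1): P = [9];  Q = [1]
  Insert 5 (step 2): P = [5] / [9];  Q = [1] / [2]
  Insert 3 (step 3): P = [3] / [5] / [9];  Q = [1] / [2] / [3]
  Insert 2 (step 4): P = [2] / [3] / [5] / [9];  Q = [1] / [2] / [3] / [4]
  Insert 1 (step 5): P = [1] / [2] / [3] / [5] / [9];  Q = [1] / [2] / [3] / [4] / [5]
  Insert 4 (step 6): P = [1, 4] / [2] / [3] / [5] / [9];  Q = [1, 6] / [2] / [3] / [4] / [5]
  Insert 8 (step 7): P = [1, 4, 8] / [2] / [3] / [5] / [9];  Q = [1, 6, 7] / [2] / [3] / [4] / [5]
  Insert 7 (step 8): P = [1, 4, 7] / [2, 8] / [3] / [5] / [9];  Q = [1, 6, 7] / [2, 8] / [3] / [4] / [5]
  Insert 6 (step 9): P = [1, 4, 6] / [2, 7] / [3, 8] / [5] / [9];  Q = [1, 6, 7] / [2, 8] / [3, 9] / [4] / [5]
Final shape: (3, 2, 2, 1, 1).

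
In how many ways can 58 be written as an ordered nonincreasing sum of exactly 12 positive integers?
p(58, 12 parts) = 56297

Partitions of n into exactly k parts are in bijection with partitions of n − k into at most k parts (subtract 1 from each part). So p(58, exactly 12) = p(46, parts ≤ 12). Computing via the recurrence p(m, j) = p(m, j−1) + p(m−j, j) gives 56297.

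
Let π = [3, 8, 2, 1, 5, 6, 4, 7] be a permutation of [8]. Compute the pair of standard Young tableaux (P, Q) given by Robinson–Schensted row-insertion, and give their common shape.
P = [1, 4, 6, 7] / [2, 5] / [3, 8];  Q = [1, 2, 6, 8] / [3, 5] / [4, 7];  common shape = (4, 2, 2)

Row-insert the values π_1, π_2, … into P one at a time, bumping the leftmost entry strictly greater than the inserted value down to the next row. The recording tableau Q records, in position (i, j), the step at which that cell was added to P.
  Insert 3 (step 1): P = [3];  Q = [1]
  Insert 8 (step 2): P = [3, 8];  Q = [1, 2]
  Insert 2 (step 3): P = [2, 8] / [3];  Q = [1, 2] / [3]
  Insert 1 (step 4): P = [1, 8] / [2] / [3];  Q = [1, 2] / [3] / [4]
  Insert 5 (step 5): P = [1, 5] / [2, 8] / [3];  Q = [1, 2] / [3, 5] / [4]
  Insert 6 (step 6): P = [1, 5, 6] / [2, 8] / [3];  Q = [1, 2, 6] / [3, 5] / [4]
  Insert 4 (step 7): P = [1, 4, 6] / [2, 5] / [3, 8];  Q = [1, 2, 6] / [3, 5] / [4, 7]
  Insert 7 (step 8): P = [1, 4, 6, 7] / [2, 5] / [3, 8];  Q = [1, 2, 6, 8] / [3, 5] / [4, 7]
Final shape: (4, 2, 2).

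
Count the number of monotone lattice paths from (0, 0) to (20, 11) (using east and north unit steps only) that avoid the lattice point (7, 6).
Number of paths = 69969627

Total paths from (0, 0) to (20, 11): C(31, 20) = 84672315. Paths through (7, 6): (paths (0, 0) → (7, 6)) × (paths (7, 6) → (20, 11)) = C(13, 7) · C(18, 13) = 1716 · 8568 = 14702688. Avoidance count = 84672315 − 14702688 = 69969627.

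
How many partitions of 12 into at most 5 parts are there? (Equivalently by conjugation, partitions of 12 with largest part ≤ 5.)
p(12, parts ≤ 5) = 47

Partitions of 12 with all parts ≤ 5: 5+5+2, 5+5+1+1, 5+4+3, 5+4+2+1, 5+4+1+1+1, 5+3+3+1, 5+3+2+2, 5+3+2+1+1, 5+3+1+1+1+1, 5+2+2+2+1, 5+2+2+1+1+1, 5+2+1+1+1+1+1, 5+1+1+1+1+1+1+1, 4+4+4, 4+4+3+1, 4+4+2+2, 4+4+2+1+1, 4+4+1+1+1+1, 4+3+3+2, 4+3+3+1+1, 4+3+2+2+1, 4+3+2+1+1+1, 4+3+1+1+1+1+1, 4+2+2+2+2, 4+2+2+2+1+1, 4+2+2+1+1+1+1, 4+2+1+1+1+1+1+1, 4+1+1+1+1+1+1+1+1, 3+3+3+3, 3+3+3+2+1, … (47 total). Count = 47.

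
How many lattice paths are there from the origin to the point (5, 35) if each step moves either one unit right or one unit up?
Number of paths = 658008

A monotone lattice path from (0, 0) to (5, 35) consists of 5 east steps and 35 north steps in some order, so it is determined by which 5 of the 40 steps are east. The count is C(40, 5) = 658008.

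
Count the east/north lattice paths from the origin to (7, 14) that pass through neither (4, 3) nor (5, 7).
Number of paths = 81328

Inclusion–exclusion. Total paths: C(21, 7) = 116280. Through P₁: C(7, 4)·C(14, 3) = 12740. Through P₂: C(12, 5)·C(9, 2) = 28512. Since P₁ is strictly southwest of P₂, a monotone path through both must visit P₁ then P₂; paths through both = C(7, 4)·C(5, 1)·C(9, 2) = 6300. Avoid both = 116280 − 12740 − 28512 + 6300 = 81328.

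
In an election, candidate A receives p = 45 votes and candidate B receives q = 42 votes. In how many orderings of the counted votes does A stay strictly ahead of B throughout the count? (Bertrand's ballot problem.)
Strict-lead orderings = 432446640387911341427340

Total orderings of the 87 votes with 45 for A: C(87, 45) = 12540952571249428901392860. By the Bertrand ballot formula (Cycle Lemma / reflection principle), the number of orderings in which A is strictly ahead of B throughout is (p − q)/(p + q) · C(p + q, p) = (45 − 42)/(45 + 42) · 12540952571249428901392860 = 432446640387911341427340.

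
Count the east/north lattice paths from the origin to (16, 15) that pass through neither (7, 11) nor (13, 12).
Number of paths = 178235395

Inclusion–exclusion. Total paths: C(31, 16) = 300540195. Through P₁: C(18, 7)·C(13, 9) = 22754160. Through P₂: C(25, 13)·C(6, 3) = 104006000. Since P₁ is strictly southwest of P₂, a monotone path through both must visit P₁ then P₂; paths through both = C(18, 7)·C(7, 6)·C(6, 3) = 4455360. Avoid both = 300540195 − 22754160 − 104006000 + 4455360 = 178235395.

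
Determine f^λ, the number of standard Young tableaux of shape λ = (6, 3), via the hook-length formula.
# SYT of shape (6, 3) = 48

Hook-length formula: f^λ = n! / Π hook(c), product over all cells c of the Young diagram. For λ = (6, 3), n = 9 boxes. Hook lengths by row (left-to-right, top-to-bottom): [7, 6, 5, 3, 2, 1]; [3, 2, 1]. Product of hooks = 7560. So f^λ = 9! / 7560 = 362880 / 7560 = 48.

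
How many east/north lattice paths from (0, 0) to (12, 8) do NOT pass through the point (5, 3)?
Number of paths = 81618

Total paths from (0, 0) to (12, 8): C(20, 12) = 125970. Paths through (5, 3): (paths (0, 0) → (5, 3)) × (paths (5, 3) → (12, 8)) = C(8, 5) · C(12, 7) = 56 · 792 = 44352. Avoidance count = 125970 − 44352 = 81618.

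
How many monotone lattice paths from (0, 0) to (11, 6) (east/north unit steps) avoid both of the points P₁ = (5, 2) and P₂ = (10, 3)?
Number of paths = 7326

Inclusion–exclusion. Total paths: C(17, 11) = 12376. Through P₁: C(7, 5)·C(10, 6) = 4410. Through P₂: C(13, 10)·C(4, 1) = 1144. Since P₁ is strictly southwest of P₂, a monotone path through both must visit P₁ then P₂; paths through both = C(7, 5)·C(6, 5)·C(4, 1) = 504. Avoid both = 12376 − 4410 − 1144 + 504 = 7326.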